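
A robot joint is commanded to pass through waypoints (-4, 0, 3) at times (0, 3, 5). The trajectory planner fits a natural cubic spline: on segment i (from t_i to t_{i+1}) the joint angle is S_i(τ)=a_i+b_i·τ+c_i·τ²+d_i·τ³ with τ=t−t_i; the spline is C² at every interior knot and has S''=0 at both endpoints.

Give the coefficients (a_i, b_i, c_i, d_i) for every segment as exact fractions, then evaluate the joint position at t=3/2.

Δ: Δ0=4/3, Δ1=3/2
row 1: diag=10, rhs=1; c'=1/5, d'=1/10
back: M1=1/10
M: M0=0, M1=1/10, M2=0
seg 0: a=-4, c=M0/2=0, d=(M1−M0)/(6·3)=1/180, b=Δ0−h0·(2M0+M1)/6=77/60
seg 1: a=0, c=M1/2=1/20, d=(M2−M1)/(6·2)=-1/120, b=Δ1−h1·(2M1+M2)/6=43/30
t_q=3/2 → seg 0, τ=3/2; S=-4+77/60·τ+0·τ²+1/180·τ³=-329/160

  seg 0: a=-4 b=77/60 c=0 d=1/180
  seg 1: a=0 b=43/30 c=1/20 d=-1/120
S(3/2) = -329/160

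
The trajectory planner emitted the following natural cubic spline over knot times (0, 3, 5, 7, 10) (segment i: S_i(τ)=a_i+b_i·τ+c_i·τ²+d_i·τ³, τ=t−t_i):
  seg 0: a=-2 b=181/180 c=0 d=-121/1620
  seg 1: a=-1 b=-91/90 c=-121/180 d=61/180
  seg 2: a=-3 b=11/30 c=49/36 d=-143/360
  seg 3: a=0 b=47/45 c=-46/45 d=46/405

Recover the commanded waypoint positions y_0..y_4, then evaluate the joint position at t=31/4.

y_0=-2 y_1=-1 y_2=-3 y_3=0 y_4=-3
S(31/4) = 41/160

y_0 = S_0(0) = a_0 = -2
y_1 = S_1(0) = a_1 = -1
y_2 = S_2(0) = a_2 = -3
y_3 = S_3(0) = a_3 = 0
y_4 = S_3(3) = -3
t_q=31/4 is in segment 3 (τ=3/4); S_3(τ)=41/160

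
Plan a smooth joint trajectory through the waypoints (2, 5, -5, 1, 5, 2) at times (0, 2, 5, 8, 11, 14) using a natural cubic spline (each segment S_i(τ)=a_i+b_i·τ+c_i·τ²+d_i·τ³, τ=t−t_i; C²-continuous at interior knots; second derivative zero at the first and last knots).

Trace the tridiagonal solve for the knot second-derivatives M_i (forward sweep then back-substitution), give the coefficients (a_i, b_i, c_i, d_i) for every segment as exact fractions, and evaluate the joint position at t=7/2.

Δ: Δ0=3/2, Δ1=-10/3, Δ2=2, Δ3=4/3, Δ4=-1
row 1: diag=10, rhs=-29; c'=3/10, d'=-29/10
row 2: denom=12−3·3/10=111/10; d'=(32−3·-29/10)/(111/10)=11/3
row 3: denom=12−3·10/37=414/37; d'=(-4−3·11/3)/(414/37)=-185/138
row 4: denom=12−3·37/138=515/46; d'=(-14−3·-185/138)/(515/46)=-459/515
back: M4=-459/515
back: M3=-185/138−37/138·-459/515=-1702/1545
back: M2=11/3−10/37·-1702/1545=1225/309
back: M1=-29/10−3/10·1225/309=-2106/515
M: M0=0, M1=-2106/515, M2=1225/309, M3=-1702/1545, M4=-459/515, M5=0
seg 0: a=2, c=M0/2=0, d=(M1−M0)/(6·2)=-351/1030, b=Δ0−h0·(2M0+M1)/6=2949/1030
seg 1: a=5, c=M1/2=-1053/515, d=(M2−M1)/(6·3)=12443/27810, b=Δ1−h1·(2M1+M2)/6=-1263/1030
seg 2: a=-5, c=M2/2=1225/618, d=(M3−M2)/(6·3)=-2609/9270, b=Δ2−h2·(2M2+M3)/6=-728/515
seg 3: a=1, c=M3/2=-851/1545, d=(M4−M3)/(6·3)=65/5562, b=Δ3−h3·(2M3+M4)/6=2967/1030
seg 4: a=5, c=M4/2=-459/1030, d=(M5−M4)/(6·3)=51/1030, b=Δ4−h4·(2M4+M5)/6=-56/515
t_q=7/2 → seg 1, τ=3/2; S=5+-1263/1030·τ+-1053/515·τ²+12443/27810·τ³=579/8240

  seg 0: a=2 b=2949/1030 c=0 d=-351/1030
  seg 1: a=5 b=-1263/1030 c=-1053/515 d=12443/27810
  seg 2: a=-5 b=-728/515 c=1225/618 d=-2609/9270
  seg 3: a=1 b=2967/1030 c=-851/1545 d=65/5562
  seg 4: a=5 b=-56/515 c=-459/1030 d=51/1030
S(7/2) = 579/8240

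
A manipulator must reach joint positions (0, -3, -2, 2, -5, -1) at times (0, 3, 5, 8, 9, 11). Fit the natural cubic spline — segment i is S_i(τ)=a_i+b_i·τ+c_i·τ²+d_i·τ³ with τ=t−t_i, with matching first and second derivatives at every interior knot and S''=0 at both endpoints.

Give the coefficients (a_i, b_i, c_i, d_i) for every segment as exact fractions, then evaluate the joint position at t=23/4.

Δ: Δ0=-1, Δ1=1/2, Δ2=4/3, Δ3=-7, Δ4=2
row 1: diag=10, rhs=9; c'=1/5, d'=9/10
row 2: denom=10−2·1/5=48/5; d'=(5−2·9/10)/(48/5)=1/3
row 3: denom=8−3·5/16=113/16; d'=(-50−3·1/3)/(113/16)=-816/113
row 4: denom=6−1·16/113=662/113; d'=(54−1·-816/113)/(662/113)=3459/331
back: M4=3459/331
back: M3=-816/113−16/113·3459/331=-2880/331
back: M2=1/3−5/16·-2880/331=3031/993
back: M1=9/10−1/5·3031/993=575/1986
M: M0=0, M1=575/1986, M2=3031/993, M3=-2880/331, M4=3459/331, M5=0
seg 0: a=0, c=M0/2=0, d=(M1−M0)/(6·3)=575/35748, b=Δ0−h0·(2M0+M1)/6=-4547/3972
seg 1: a=-3, c=M1/2=575/3972, d=(M2−M1)/(6·2)=1829/7944, b=Δ1−h1·(2M1+M2)/6=-1411/1986
seg 2: a=-2, c=M2/2=3031/1986, d=(M3−M2)/(6·3)=-11671/17874, b=Δ2−h2·(2M2+M3)/6=871/331
seg 3: a=2, c=M3/2=-1440/331, d=(M4−M3)/(6·1)=2113/662, b=Δ3−h3·(2M3+M4)/6=-3867/662
seg 4: a=-5, c=M4/2=3459/662, d=(M5−M4)/(6·2)=-1153/1324, b=Δ4−h4·(2M4+M5)/6=-1644/331
t_q=23/4 → seg 2, τ=3/4; S=-2+871/331·τ+3031/1986·τ²+-11671/17874·τ³=23581/42368

  seg 0: a=0 b=-4547/3972 c=0 d=575/35748
  seg 1: a=-3 b=-1411/1986 c=575/3972 d=1829/7944
  seg 2: a=-2 b=871/331 c=3031/1986 d=-11671/17874
  seg 3: a=2 b=-3867/662 c=-1440/331 d=2113/662
  seg 4: a=-5 b=-1644/331 c=3459/662 d=-1153/1324
S(23/4) = 23581/42368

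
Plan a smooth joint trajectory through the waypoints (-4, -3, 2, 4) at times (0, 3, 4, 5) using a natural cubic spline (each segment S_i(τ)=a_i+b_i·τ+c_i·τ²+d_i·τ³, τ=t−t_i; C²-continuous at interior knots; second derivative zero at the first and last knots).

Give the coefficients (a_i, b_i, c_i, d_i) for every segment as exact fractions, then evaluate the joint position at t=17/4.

  seg 0: a=-4 b=-164/93 c=0 d=65/279
  seg 1: a=-3 b=421/93 c=65/31 d=-151/93
  seg 2: a=2 b=358/93 c=-86/31 d=86/93
S(17/4) = 2781/992

Δ: Δ0=1/3, Δ1=5, Δ2=2
row 1: diag=8, rhs=28; c'=1/8, d'=7/2
row 2: denom=4−1·1/8=31/8; d'=(-18−1·7/2)/(31/8)=-172/31
back: M2=-172/31
back: M1=7/2−1/8·-172/31=130/31
M: M0=0, M1=130/31, M2=-172/31, M3=0
seg 0: a=-4, c=M0/2=0, d=(M1−M0)/(6·3)=65/279, b=Δ0−h0·(2M0+M1)/6=-164/93
seg 1: a=-3, c=M1/2=65/31, d=(M2−M1)/(6·1)=-151/93, b=Δ1−h1·(2M1+M2)/6=421/93
seg 2: a=2, c=M2/2=-86/31, d=(M3−M2)/(6·1)=86/93, b=Δ2−h2·(2M2+M3)/6=358/93
t_q=17/4 → seg 2, τ=1/4; S=2+358/93·τ+-86/31·τ²+86/93·τ³=2781/992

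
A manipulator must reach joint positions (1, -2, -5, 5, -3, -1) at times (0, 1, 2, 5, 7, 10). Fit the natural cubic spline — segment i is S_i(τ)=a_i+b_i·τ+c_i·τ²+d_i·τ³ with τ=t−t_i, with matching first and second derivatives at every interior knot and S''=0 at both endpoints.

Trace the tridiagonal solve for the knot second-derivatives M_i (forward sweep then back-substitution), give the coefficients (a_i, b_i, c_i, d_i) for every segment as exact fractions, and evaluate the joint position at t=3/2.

  seg 0: a=1 b=-874/327 c=0 d=-107/327
  seg 1: a=-2 b=-1195/327 c=-107/109 d=535/327
  seg 2: a=-5 b=-232/327 c=428/109 d=-2530/2943
  seg 3: a=5 b=-118/327 c=-1246/327 d=217/218
  seg 4: a=-3 b=-1196/327 c=707/327 d=-707/2943
S(3/2) = -3373/872

Δ: Δ0=-3, Δ1=-3, Δ2=10/3, Δ3=-4, Δ4=2/3
row 1: diag=4, rhs=0; c'=1/4, d'=0
row 2: denom=8−1·1/4=31/4; d'=(38−1·0)/(31/4)=152/31
row 3: denom=10−3·12/31=274/31; d'=(-44−3·152/31)/(274/31)=-910/137
row 4: denom=10−2·31/137=1308/137; d'=(28−2·-910/137)/(1308/137)=1414/327
back: M4=1414/327
back: M3=-910/137−31/137·1414/327=-2492/327
back: M2=152/31−12/31·-2492/327=856/109
back: M1=0−1/4·856/109=-214/109
M: M0=0, M1=-214/109, M2=856/109, M3=-2492/327, M4=1414/327, M5=0
seg 0: a=1, c=M0/2=0, d=(M1−M0)/(6·1)=-107/327, b=Δ0−h0·(2M0+M1)/6=-874/327
seg 1: a=-2, c=M1/2=-107/109, d=(M2−M1)/(6·1)=535/327, b=Δ1−h1·(2M1+M2)/6=-1195/327
seg 2: a=-5, c=M2/2=428/109, d=(M3−M2)/(6·3)=-2530/2943, b=Δ2−h2·(2M2+M3)/6=-232/327
seg 3: a=5, c=M3/2=-1246/327, d=(M4−M3)/(6·2)=217/218, b=Δ3−h3·(2M3+M4)/6=-118/327
seg 4: a=-3, c=M4/2=707/327, d=(M5−M4)/(6·3)=-707/2943, b=Δ4−h4·(2M4+M5)/6=-1196/327
t_q=3/2 → seg 1, τ=1/2; S=-2+-1195/327·τ+-107/109·τ²+535/327·τ³=-3373/872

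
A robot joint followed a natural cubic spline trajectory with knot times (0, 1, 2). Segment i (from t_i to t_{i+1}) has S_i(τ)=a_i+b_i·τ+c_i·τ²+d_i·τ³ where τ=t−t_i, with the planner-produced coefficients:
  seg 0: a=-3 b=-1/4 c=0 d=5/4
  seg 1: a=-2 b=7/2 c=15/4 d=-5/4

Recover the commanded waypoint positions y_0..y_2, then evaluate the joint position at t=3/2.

y_0=-3 y_1=-2 y_2=4
S(3/2) = 17/32

y_0 = S_0(0) = a_0 = -3
y_1 = S_1(0) = a_1 = -2
y_2 = S_1(1) = 4
t_q=3/2 is in segment 1 (τ=1/2); S_1(τ)=17/32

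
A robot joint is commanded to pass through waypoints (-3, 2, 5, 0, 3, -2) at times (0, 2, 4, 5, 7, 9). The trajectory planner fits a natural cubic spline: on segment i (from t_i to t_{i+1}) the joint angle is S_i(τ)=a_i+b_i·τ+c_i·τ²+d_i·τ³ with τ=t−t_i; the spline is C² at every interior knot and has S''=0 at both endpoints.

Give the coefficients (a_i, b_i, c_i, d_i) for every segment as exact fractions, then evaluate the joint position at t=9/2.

Δ: Δ0=5/2, Δ1=3/2, Δ2=-5, Δ3=3/2, Δ4=-5/2
row 1: diag=8, rhs=-6; c'=1/4, d'=-3/4
row 2: denom=6−2·1/4=11/2; d'=(-39−2·-3/4)/(11/2)=-75/11
row 3: denom=6−1·2/11=64/11; d'=(39−1·-75/11)/(64/11)=63/8
row 4: denom=8−2·11/32=117/16; d'=(-24−2·63/8)/(117/16)=-212/39
back: M4=-212/39
back: M3=63/8−11/32·-212/39=380/39
back: M2=-75/11−2/11·380/39=-335/39
back: M1=-3/4−1/4·-335/39=109/78
M: M0=0, M1=109/78, M2=-335/39, M3=380/39, M4=-212/39, M5=0
seg 0: a=-3, c=M0/2=0, d=(M1−M0)/(6·2)=109/936, b=Δ0−h0·(2M0+M1)/6=238/117
seg 1: a=2, c=M1/2=109/156, d=(M2−M1)/(6·2)=-779/936, b=Δ1−h1·(2M1+M2)/6=803/234
seg 2: a=5, c=M2/2=-335/78, d=(M3−M2)/(6·1)=55/18, b=Δ2−h2·(2M2+M3)/6=-440/117
seg 3: a=0, c=M3/2=190/39, d=(M4−M3)/(6·2)=-148/117, b=Δ3−h3·(2M3+M4)/6=-745/234
seg 4: a=3, c=M4/2=-106/39, d=(M5−M4)/(6·2)=53/117, b=Δ4−h4·(2M4+M5)/6=263/234
t_q=9/2 → seg 2, τ=1/2; S=5+-440/117·τ+-335/78·τ²+55/18·τ³=505/208

  seg 0: a=-3 b=238/117 c=0 d=109/936
  seg 1: a=2 b=803/234 c=109/156 d=-779/936
  seg 2: a=5 b=-440/117 c=-335/78 d=55/18
  seg 3: a=0 b=-745/234 c=190/39 d=-148/117
  seg 4: a=3 b=263/234 c=-106/39 d=53/117
S(9/2) = 505/208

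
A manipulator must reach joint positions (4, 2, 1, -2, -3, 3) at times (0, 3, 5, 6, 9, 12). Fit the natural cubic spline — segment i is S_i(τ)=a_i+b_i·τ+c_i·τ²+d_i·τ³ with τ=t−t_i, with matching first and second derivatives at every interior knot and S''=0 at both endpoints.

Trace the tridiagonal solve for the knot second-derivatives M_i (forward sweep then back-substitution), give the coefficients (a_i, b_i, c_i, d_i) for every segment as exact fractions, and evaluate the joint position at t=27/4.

  seg 0: a=4 b=-271/264 c=0 d=95/2376
  seg 1: a=2 b=7/132 c=95/264 d=-7/22
  seg 2: a=1 b=-307/132 c=-409/264 d=7/8
  seg 3: a=-2 b=-739/264 c=71/66 d=-67/792
  seg 4: a=-3 b=181/132 c=83/264 d=-83/2376
S(27/4) = -19881/5632

Δ: Δ0=-2/3, Δ1=-1/2, Δ2=-3, Δ3=-1/3, Δ4=2
row 1: diag=10, rhs=1; c'=1/5, d'=1/10
row 2: denom=6−2·1/5=28/5; d'=(-15−2·1/10)/(28/5)=-19/7
row 3: denom=8−1·5/28=219/28; d'=(16−1·-19/7)/(219/28)=524/219
row 4: denom=12−3·28/73=792/73; d'=(14−3·524/219)/(792/73)=83/132
back: M4=83/132
back: M3=524/219−28/73·83/132=71/33
back: M2=-19/7−5/28·71/33=-409/132
back: M1=1/10−1/5·-409/132=95/132
M: M0=0, M1=95/132, M2=-409/132, M3=71/33, M4=83/132, M5=0
seg 0: a=4, c=M0/2=0, d=(M1−M0)/(6·3)=95/2376, b=Δ0−h0·(2M0+M1)/6=-271/264
seg 1: a=2, c=M1/2=95/264, d=(M2−M1)/(6·2)=-7/22, b=Δ1−h1·(2M1+M2)/6=7/132
seg 2: a=1, c=M2/2=-409/264, d=(M3−M2)/(6·1)=7/8, b=Δ2−h2·(2M2+M3)/6=-307/132
seg 3: a=-2, c=M3/2=71/66, d=(M4−M3)/(6·3)=-67/792, b=Δ3−h3·(2M3+M4)/6=-739/264
seg 4: a=-3, c=M4/2=83/264, d=(M5−M4)/(6·3)=-83/2376, b=Δ4−h4·(2M4+M5)/6=181/132
t_q=27/4 → seg 3, τ=3/4; S=-2+-739/264·τ+71/66·τ²+-67/792·τ³=-19881/5632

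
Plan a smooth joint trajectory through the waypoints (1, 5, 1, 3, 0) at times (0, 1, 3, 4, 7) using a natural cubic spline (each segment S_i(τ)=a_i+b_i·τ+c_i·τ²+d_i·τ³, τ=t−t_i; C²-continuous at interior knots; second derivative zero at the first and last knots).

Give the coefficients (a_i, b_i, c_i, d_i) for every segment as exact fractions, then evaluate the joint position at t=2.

  seg 0: a=1 b=676/125 c=0 d=-176/125
  seg 1: a=5 b=148/125 c=-528/125 d=329/250
  seg 2: a=1 b=2/25 c=459/125 d=-219/125
  seg 3: a=3 b=271/125 c=-198/125 d=22/125
S(2) = 819/250

Δ: Δ0=4, Δ1=-2, Δ2=2, Δ3=-1
row 1: diag=6, rhs=-36; c'=1/3, d'=-6
row 2: denom=6−2·1/3=16/3; d'=(24−2·-6)/(16/3)=27/4
row 3: denom=8−1·3/16=125/16; d'=(-18−1·27/4)/(125/16)=-396/125
back: M3=-396/125
back: M2=27/4−3/16·-396/125=918/125
back: M1=-6−1/3·918/125=-1056/125
M: M0=0, M1=-1056/125, M2=918/125, M3=-396/125, M4=0
seg 0: a=1, c=M0/2=0, d=(M1−M0)/(6·1)=-176/125, b=Δ0−h0·(2M0+M1)/6=676/125
seg 1: a=5, c=M1/2=-528/125, d=(M2−M1)/(6·2)=329/250, b=Δ1−h1·(2M1+M2)/6=148/125
seg 2: a=1, c=M2/2=459/125, d=(M3−M2)/(6·1)=-219/125, b=Δ2−h2·(2M2+M3)/6=2/25
seg 3: a=3, c=M3/2=-198/125, d=(M4−M3)/(6·3)=22/125, b=Δ3−h3·(2M3+M4)/6=271/125
t_q=2 → seg 1, τ=1; S=5+148/125·τ+-528/125·τ²+329/250·τ³=819/250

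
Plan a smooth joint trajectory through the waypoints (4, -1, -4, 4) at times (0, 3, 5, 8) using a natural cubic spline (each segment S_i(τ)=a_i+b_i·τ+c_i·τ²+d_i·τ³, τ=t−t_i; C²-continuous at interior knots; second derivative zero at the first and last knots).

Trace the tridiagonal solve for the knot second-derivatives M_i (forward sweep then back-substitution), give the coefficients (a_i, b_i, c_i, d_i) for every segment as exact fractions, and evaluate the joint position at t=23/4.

Δ: Δ0=-5/3, Δ1=-3/2, Δ2=8/3
row 1: diag=10, rhs=1; c'=1/5, d'=1/10
row 2: denom=10−2·1/5=48/5; d'=(25−2·1/10)/(48/5)=31/12
back: M2=31/12
back: M1=1/10−1/5·31/12=-5/12
M: M0=0, M1=-5/12, M2=31/12, M3=0
seg 0: a=4, c=M0/2=0, d=(M1−M0)/(6·3)=-5/216, b=Δ0−h0·(2M0+M1)/6=-35/24
seg 1: a=-1, c=M1/2=-5/24, d=(M2−M1)/(6·2)=1/4, b=Δ1−h1·(2M1+M2)/6=-25/12
seg 2: a=-4, c=M2/2=31/24, d=(M3−M2)/(6·3)=-31/216, b=Δ2−h2·(2M2+M3)/6=1/12
t_q=23/4 → seg 2, τ=3/4; S=-4+1/12·τ+31/24·τ²+-31/216·τ³=-1675/512

  seg 0: a=4 b=-35/24 c=0 d=-5/216
  seg 1: a=-1 b=-25/12 c=-5/24 d=1/4
  seg 2: a=-4 b=1/12 c=31/24 d=-31/216
S(23/4) = -1675/512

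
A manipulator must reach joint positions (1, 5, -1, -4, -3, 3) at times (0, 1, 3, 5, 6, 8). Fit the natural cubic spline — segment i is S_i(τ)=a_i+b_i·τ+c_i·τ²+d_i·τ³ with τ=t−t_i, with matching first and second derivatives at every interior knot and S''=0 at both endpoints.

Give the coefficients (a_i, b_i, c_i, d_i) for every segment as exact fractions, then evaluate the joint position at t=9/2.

  seg 0: a=1 b=7429/1396 c=0 d=-1845/1396
  seg 1: a=5 b=947/698 c=-5535/1396 d=1247/1396
  seg 2: a=-1 b=-2641/698 c=1947/1396 d=-353/2792
  seg 3: a=-4 b=97/349 c=222/349 d=30/349
  seg 4: a=-3 b=631/349 c=312/349 d=-52/349
S(9/2) = -88543/22336

Δ: Δ0=4, Δ1=-3, Δ2=-3/2, Δ3=1, Δ4=3
row 1: diag=6, rhs=-42; c'=1/3, d'=-7
row 2: denom=8−2·1/3=22/3; d'=(9−2·-7)/(22/3)=69/22
row 3: denom=6−2·3/11=60/11; d'=(15−2·69/22)/(60/11)=8/5
row 4: denom=6−1·11/60=349/60; d'=(12−1·8/5)/(349/60)=624/349
back: M4=624/349
back: M3=8/5−11/60·624/349=444/349
back: M2=69/22−3/11·444/349=1947/698
back: M1=-7−1/3·1947/698=-5535/698
M: M0=0, M1=-5535/698, M2=1947/698, M3=444/349, M4=624/349, M5=0
seg 0: a=1, c=M0/2=0, d=(M1−M0)/(6·1)=-1845/1396, b=Δ0−h0·(2M0+M1)/6=7429/1396
seg 1: a=5, c=M1/2=-5535/1396, d=(M2−M1)/(6·2)=1247/1396, b=Δ1−h1·(2M1+M2)/6=947/698
seg 2: a=-1, c=M2/2=1947/1396, d=(M3−M2)/(6·2)=-353/2792, b=Δ2−h2·(2M2+M3)/6=-2641/698
seg 3: a=-4, c=M3/2=222/349, d=(M4−M3)/(6·1)=30/349, b=Δ3−h3·(2M3+M4)/6=97/349
seg 4: a=-3, c=M4/2=312/349, d=(M5−M4)/(6·2)=-52/349, b=Δ4−h4·(2M4+M5)/6=631/349
t_q=9/2 → seg 2, τ=3/2; S=-1+-2641/698·τ+1947/1396·τ²+-353/2792·τ³=-88543/22336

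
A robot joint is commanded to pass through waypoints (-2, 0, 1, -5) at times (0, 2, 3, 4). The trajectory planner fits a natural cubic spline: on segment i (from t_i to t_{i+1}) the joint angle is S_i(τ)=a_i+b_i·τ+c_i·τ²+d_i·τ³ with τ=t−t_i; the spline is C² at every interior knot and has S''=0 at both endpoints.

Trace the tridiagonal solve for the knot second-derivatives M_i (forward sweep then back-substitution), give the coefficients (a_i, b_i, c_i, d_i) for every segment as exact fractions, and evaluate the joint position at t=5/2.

Δ: Δ0=1, Δ1=1, Δ2=-6
row 1: diag=6, rhs=0; c'=1/6, d'=0
row 2: denom=4−1·1/6=23/6; d'=(-42−1·0)/(23/6)=-252/23
back: M2=-252/23
back: M1=0−1/6·-252/23=42/23
M: M0=0, M1=42/23, M2=-252/23, M3=0
seg 0: a=-2, c=M0/2=0, d=(M1−M0)/(6·2)=7/46, b=Δ0−h0·(2M0+M1)/6=9/23
seg 1: a=0, c=M1/2=21/23, d=(M2−M1)/(6·1)=-49/23, b=Δ1−h1·(2M1+M2)/6=51/23
seg 2: a=1, c=M2/2=-126/23, d=(M3−M2)/(6·1)=42/23, b=Δ2−h2·(2M2+M3)/6=-54/23
t_q=5/2 → seg 1, τ=1/2; S=0+51/23·τ+21/23·τ²+-49/23·τ³=197/184

  seg 0: a=-2 b=9/23 c=0 d=7/46
  seg 1: a=0 b=51/23 c=21/23 d=-49/23
  seg 2: a=1 b=-54/23 c=-126/23 d=42/23
S(5/2) = 197/184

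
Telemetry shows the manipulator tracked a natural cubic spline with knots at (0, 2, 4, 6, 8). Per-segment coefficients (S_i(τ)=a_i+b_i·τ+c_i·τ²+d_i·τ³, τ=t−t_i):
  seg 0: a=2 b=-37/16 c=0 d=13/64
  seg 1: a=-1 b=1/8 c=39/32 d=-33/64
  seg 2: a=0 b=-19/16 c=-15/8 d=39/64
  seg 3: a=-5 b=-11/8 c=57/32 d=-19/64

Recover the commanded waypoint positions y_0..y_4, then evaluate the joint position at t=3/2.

y_0 = S_0(0) = a_0 = 2
y_1 = S_1(0) = a_1 = -1
y_2 = S_2(0) = a_2 = 0
y_3 = S_3(0) = a_3 = -5
y_4 = S_3(2) = -3
t_q=3/2 is in segment 0 (τ=3/2); S_0(τ)=-401/512

y_0=2 y_1=-1 y_2=0 y_3=-5 y_4=-3
S(3/2) = -401/512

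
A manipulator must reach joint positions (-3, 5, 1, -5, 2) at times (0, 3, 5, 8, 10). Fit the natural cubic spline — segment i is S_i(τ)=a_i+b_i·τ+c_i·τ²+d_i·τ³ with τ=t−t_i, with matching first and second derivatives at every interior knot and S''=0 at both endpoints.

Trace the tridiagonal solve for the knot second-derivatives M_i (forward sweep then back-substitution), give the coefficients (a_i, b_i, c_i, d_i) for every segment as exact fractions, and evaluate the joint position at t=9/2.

  seg 0: a=-3 b=233/58 c=0 d=-235/1566
  seg 1: a=5 b=-1/29 c=-235/174 d=16/87
  seg 2: a=1 b=-281/87 c=-43/174 d=343/1566
  seg 3: a=-5 b=209/174 c=50/29 d=-25/87
S(9/2) = 587/232

Δ: Δ0=8/3, Δ1=-2, Δ2=-2, Δ3=7/2
row 1: diag=10, rhs=-28; c'=1/5, d'=-14/5
row 2: denom=10−2·1/5=48/5; d'=(0−2·-14/5)/(48/5)=7/12
row 3: denom=10−3·5/16=145/16; d'=(33−3·7/12)/(145/16)=100/29
back: M3=100/29
back: M2=7/12−5/16·100/29=-43/87
back: M1=-14/5−1/5·-43/87=-235/87
M: M0=0, M1=-235/87, M2=-43/87, M3=100/29, M4=0
seg 0: a=-3, c=M0/2=0, d=(M1−M0)/(6·3)=-235/1566, b=Δ0−h0·(2M0+M1)/6=233/58
seg 1: a=5, c=M1/2=-235/174, d=(M2−M1)/(6·2)=16/87, b=Δ1−h1·(2M1+M2)/6=-1/29
seg 2: a=1, c=M2/2=-43/174, d=(M3−M2)/(6·3)=343/1566, b=Δ2−h2·(2M2+M3)/6=-281/87
seg 3: a=-5, c=M3/2=50/29, d=(M4−M3)/(6·2)=-25/87, b=Δ3−h3·(2M3+M4)/6=209/174
t_q=9/2 → seg 1, τ=3/2; S=5+-1/29·τ+-235/174·τ²+16/87·τ³=587/232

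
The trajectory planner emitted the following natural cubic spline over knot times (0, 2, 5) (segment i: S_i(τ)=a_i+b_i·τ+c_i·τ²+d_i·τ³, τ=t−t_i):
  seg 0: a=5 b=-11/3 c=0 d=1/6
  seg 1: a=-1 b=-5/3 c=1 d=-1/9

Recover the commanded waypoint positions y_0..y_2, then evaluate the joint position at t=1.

y_0 = S_0(0) = a_0 = 5
y_1 = S_1(0) = a_1 = -1
y_2 = S_1(3) = 0
t_q=1 is in segment 0 (τ=1); S_0(τ)=3/2

y_0=5 y_1=-1 y_2=0
S(1) = 3/2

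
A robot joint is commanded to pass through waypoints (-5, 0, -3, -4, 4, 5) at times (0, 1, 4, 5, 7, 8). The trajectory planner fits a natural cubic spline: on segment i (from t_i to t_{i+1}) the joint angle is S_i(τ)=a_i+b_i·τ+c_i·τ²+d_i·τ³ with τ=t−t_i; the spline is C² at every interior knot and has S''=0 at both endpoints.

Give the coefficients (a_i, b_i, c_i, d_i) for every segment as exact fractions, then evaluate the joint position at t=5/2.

Δ: Δ0=5, Δ1=-1, Δ2=-1, Δ3=4, Δ4=1
row 1: diag=8, rhs=-36; c'=3/8, d'=-9/2
row 2: denom=8−3·3/8=55/8; d'=(0−3·-9/2)/(55/8)=108/55
row 3: denom=6−1·8/55=322/55; d'=(30−1·108/55)/(322/55)=771/161
row 4: denom=6−2·55/161=856/161; d'=(-18−2·771/161)/(856/161)=-555/107
back: M4=-555/107
back: M3=771/161−55/161·-555/107=702/107
back: M2=108/55−8/55·702/107=108/107
back: M1=-9/2−3/8·108/107=-522/107
M: M0=0, M1=-522/107, M2=108/107, M3=702/107, M4=-555/107, M5=0
seg 0: a=-5, c=M0/2=0, d=(M1−M0)/(6·1)=-87/107, b=Δ0−h0·(2M0+M1)/6=622/107
seg 1: a=0, c=M1/2=-261/107, d=(M2−M1)/(6·3)=35/107, b=Δ1−h1·(2M1+M2)/6=361/107
seg 2: a=-3, c=M2/2=54/107, d=(M3−M2)/(6·1)=99/107, b=Δ2−h2·(2M2+M3)/6=-260/107
seg 3: a=-4, c=M3/2=351/107, d=(M4−M3)/(6·2)=-419/428, b=Δ3−h3·(2M3+M4)/6=145/107
seg 4: a=4, c=M4/2=-555/214, d=(M5−M4)/(6·1)=185/214, b=Δ4−h4·(2M4+M5)/6=292/107
t_q=5/2 → seg 1, τ=3/2; S=0+361/107·τ+-261/107·τ²+35/107·τ³=579/856

  seg 0: a=-5 b=622/107 c=0 d=-87/107
  seg 1: a=0 b=361/107 c=-261/107 d=35/107
  seg 2: a=-3 b=-260/107 c=54/107 d=99/107
  seg 3: a=-4 b=145/107 c=351/107 d=-419/428
  seg 4: a=4 b=292/107 c=-555/214 d=185/214
S(5/2) = 579/856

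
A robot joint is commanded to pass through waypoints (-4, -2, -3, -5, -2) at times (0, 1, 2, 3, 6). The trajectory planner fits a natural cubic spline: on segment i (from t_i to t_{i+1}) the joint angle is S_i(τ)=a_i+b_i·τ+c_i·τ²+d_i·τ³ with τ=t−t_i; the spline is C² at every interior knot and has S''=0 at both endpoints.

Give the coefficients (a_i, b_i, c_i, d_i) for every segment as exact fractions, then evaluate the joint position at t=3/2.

Δ: Δ0=2, Δ1=-1, Δ2=-2, Δ3=1
row 1: diag=4, rhs=-18; c'=1/4, d'=-9/2
row 2: denom=4−1·1/4=15/4; d'=(-6−1·-9/2)/(15/4)=-2/5
row 3: denom=8−1·4/15=116/15; d'=(18−1·-2/5)/(116/15)=69/29
back: M3=69/29
back: M2=-2/5−4/15·69/29=-30/29
back: M1=-9/2−1/4·-30/29=-123/29
M: M0=0, M1=-123/29, M2=-30/29, M3=69/29, M4=0
seg 0: a=-4, c=M0/2=0, d=(M1−M0)/(6·1)=-41/58, b=Δ0−h0·(2M0+M1)/6=157/58
seg 1: a=-2, c=M1/2=-123/58, d=(M2−M1)/(6·1)=31/58, b=Δ1−h1·(2M1+M2)/6=17/29
seg 2: a=-3, c=M2/2=-15/29, d=(M3−M2)/(6·1)=33/58, b=Δ2−h2·(2M2+M3)/6=-119/58
seg 3: a=-5, c=M3/2=69/58, d=(M4−M3)/(6·3)=-23/174, b=Δ3−h3·(2M3+M4)/6=-40/29
t_q=3/2 → seg 1, τ=1/2; S=-2+17/29·τ+-123/58·τ²+31/58·τ³=-1007/464

  seg 0: a=-4 b=157/58 c=0 d=-41/58
  seg 1: a=-2 b=17/29 c=-123/58 d=31/58
  seg 2: a=-3 b=-119/58 c=-15/29 d=33/58
  seg 3: a=-5 b=-40/29 c=69/58 d=-23/174
S(3/2) = -1007/464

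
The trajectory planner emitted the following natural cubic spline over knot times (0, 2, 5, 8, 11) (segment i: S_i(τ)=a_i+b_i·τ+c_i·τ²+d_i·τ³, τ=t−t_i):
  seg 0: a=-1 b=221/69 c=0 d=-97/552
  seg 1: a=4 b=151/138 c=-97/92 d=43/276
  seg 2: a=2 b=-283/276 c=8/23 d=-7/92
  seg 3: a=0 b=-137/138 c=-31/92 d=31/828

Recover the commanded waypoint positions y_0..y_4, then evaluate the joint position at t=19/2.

y_0=-1 y_1=4 y_2=2 y_3=0 y_4=-5
S(19/2) = -1561/736

y_0 = S_0(0) = a_0 = -1
y_1 = S_1(0) = a_1 = 4
y_2 = S_2(0) = a_2 = 2
y_3 = S_3(0) = a_3 = 0
y_4 = S_3(3) = -5
t_q=19/2 is in segment 3 (τ=3/2); S_3(τ)=-1561/736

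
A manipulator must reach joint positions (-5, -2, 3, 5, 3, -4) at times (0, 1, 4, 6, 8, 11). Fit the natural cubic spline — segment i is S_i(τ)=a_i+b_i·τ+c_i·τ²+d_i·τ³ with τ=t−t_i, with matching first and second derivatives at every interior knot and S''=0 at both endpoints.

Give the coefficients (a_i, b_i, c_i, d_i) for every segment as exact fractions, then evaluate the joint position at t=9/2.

  seg 0: a=-5 b=1345/423 c=0 d=-76/423
  seg 1: a=-2 b=1117/423 c=-76/141 d=272/3807
  seg 2: a=3 b=565/423 c=44/423 d=-115/846
  seg 3: a=5 b=17/141 c=-301/423 d=32/423
  seg 4: a=3 b=-769/423 c=-109/423 d=109/3807
S(9/2) = 2765/752

Δ: Δ0=3, Δ1=5/3, Δ2=1, Δ3=-1, Δ4=-7/3
row 1: diag=8, rhs=-8; c'=3/8, d'=-1
row 2: denom=10−3·3/8=71/8; d'=(-4−3·-1)/(71/8)=-8/71
row 3: denom=8−2·16/71=536/71; d'=(-12−2·-8/71)/(536/71)=-209/134
row 4: denom=10−2·71/268=1269/134; d'=(-8−2·-209/134)/(1269/134)=-218/423
back: M4=-218/423
back: M3=-209/134−71/268·-218/423=-602/423
back: M2=-8/71−16/71·-602/423=88/423
back: M1=-1−3/8·88/423=-152/141
M: M0=0, M1=-152/141, M2=88/423, M3=-602/423, M4=-218/423, M5=0
seg 0: a=-5, c=M0/2=0, d=(M1−M0)/(6·1)=-76/423, b=Δ0−h0·(2M0+M1)/6=1345/423
seg 1: a=-2, c=M1/2=-76/141, d=(M2−M1)/(6·3)=272/3807, b=Δ1−h1·(2M1+M2)/6=1117/423
seg 2: a=3, c=M2/2=44/423, d=(M3−M2)/(6·2)=-115/846, b=Δ2−h2·(2M2+M3)/6=565/423
seg 3: a=5, c=M3/2=-301/423, d=(M4−M3)/(6·2)=32/423, b=Δ3−h3·(2M3+M4)/6=17/141
seg 4: a=3, c=M4/2=-109/423, d=(M5−M4)/(6·3)=109/3807, b=Δ4−h4·(2M4+M5)/6=-769/423
t_q=9/2 → seg 2, τ=1/2; S=3+565/423·τ+44/423·τ²+-115/846·τ³=2765/752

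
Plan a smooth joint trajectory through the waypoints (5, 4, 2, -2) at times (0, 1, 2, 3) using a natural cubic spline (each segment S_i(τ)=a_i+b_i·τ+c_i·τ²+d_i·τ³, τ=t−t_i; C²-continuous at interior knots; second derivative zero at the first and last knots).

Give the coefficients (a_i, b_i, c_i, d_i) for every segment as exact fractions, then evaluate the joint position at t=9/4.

Δ: Δ0=-1, Δ1=-2, Δ2=-4
row 1: diag=4, rhs=-6; c'=1/4, d'=-3/2
row 2: denom=4−1·1/4=15/4; d'=(-12−1·-3/2)/(15/4)=-14/5
back: M2=-14/5
back: M1=-3/2−1/4·-14/5=-4/5
M: M0=0, M1=-4/5, M2=-14/5, M3=0
seg 0: a=5, c=M0/2=0, d=(M1−M0)/(6·1)=-2/15, b=Δ0−h0·(2M0+M1)/6=-13/15
seg 1: a=4, c=M1/2=-2/5, d=(M2−M1)/(6·1)=-1/3, b=Δ1−h1·(2M1+M2)/6=-19/15
seg 2: a=2, c=M2/2=-7/5, d=(M3−M2)/(6·1)=7/15, b=Δ2−h2·(2M2+M3)/6=-46/15
t_q=9/4 → seg 2, τ=1/4; S=2+-46/15·τ+-7/5·τ²+7/15·τ³=369/320

  seg 0: a=5 b=-13/15 c=0 d=-2/15
  seg 1: a=4 b=-19/15 c=-2/5 d=-1/3
  seg 2: a=2 b=-46/15 c=-7/5 d=7/15
S(9/4) = 369/320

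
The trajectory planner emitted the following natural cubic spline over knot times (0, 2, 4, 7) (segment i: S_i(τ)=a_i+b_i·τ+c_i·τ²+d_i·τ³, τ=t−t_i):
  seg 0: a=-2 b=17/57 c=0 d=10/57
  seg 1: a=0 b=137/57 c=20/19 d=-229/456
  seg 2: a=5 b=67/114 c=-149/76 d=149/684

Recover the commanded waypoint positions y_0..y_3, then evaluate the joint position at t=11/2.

y_0=-2 y_1=0 y_2=5 y_3=-5
S(11/2) = 1341/608

y_0 = S_0(0) = a_0 = -2
y_1 = S_1(0) = a_1 = 0
y_2 = S_2(0) = a_2 = 5
y_3 = S_2(3) = -5
t_q=11/2 is in segment 2 (τ=3/2); S_2(τ)=1341/608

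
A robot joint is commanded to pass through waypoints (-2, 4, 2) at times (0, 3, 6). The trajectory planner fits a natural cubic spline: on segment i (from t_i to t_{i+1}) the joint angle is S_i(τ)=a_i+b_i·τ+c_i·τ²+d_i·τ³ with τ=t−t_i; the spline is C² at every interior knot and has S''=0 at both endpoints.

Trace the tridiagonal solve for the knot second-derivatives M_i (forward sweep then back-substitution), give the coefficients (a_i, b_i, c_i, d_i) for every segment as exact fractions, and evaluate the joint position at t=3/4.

  seg 0: a=-2 b=8/3 c=0 d=-2/27
  seg 1: a=4 b=2/3 c=-2/3 d=2/27
S(3/4) = -1/32

Δ: Δ0=2, Δ1=-2/3
row 1: diag=12, rhs=-16; c'=1/4, d'=-4/3
back: M1=-4/3
M: M0=0, M1=-4/3, M2=0
seg 0: a=-2, c=M0/2=0, d=(M1−M0)/(6·3)=-2/27, b=Δ0−h0·(2M0+M1)/6=8/3
seg 1: a=4, c=M1/2=-2/3, d=(M2−M1)/(6·3)=2/27, b=Δ1−h1·(2M1+M2)/6=2/3
t_q=3/4 → seg 0, τ=3/4; S=-2+8/3·τ+0·τ²+-2/27·τ³=-1/32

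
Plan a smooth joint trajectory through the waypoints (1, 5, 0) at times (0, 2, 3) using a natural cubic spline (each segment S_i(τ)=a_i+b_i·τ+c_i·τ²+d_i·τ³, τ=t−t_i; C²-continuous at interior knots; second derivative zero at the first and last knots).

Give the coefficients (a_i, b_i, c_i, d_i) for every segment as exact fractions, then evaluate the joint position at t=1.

  seg 0: a=1 b=13/3 c=0 d=-7/12
  seg 1: a=5 b=-8/3 c=-7/2 d=7/6
S(1) = 19/4

Δ: Δ0=2, Δ1=-5
row 1: diag=6, rhs=-42; c'=1/6, d'=-7
back: M1=-7
M: M0=0, M1=-7, M2=0
seg 0: a=1, c=M0/2=0, d=(M1−M0)/(6·2)=-7/12, b=Δ0−h0·(2M0+M1)/6=13/3
seg 1: a=5, c=M1/2=-7/2, d=(M2−M1)/(6·1)=7/6, b=Δ1−h1·(2M1+M2)/6=-8/3
t_q=1 → seg 0, τ=1; S=1+13/3·τ+0·τ²+-7/12·τ³=19/4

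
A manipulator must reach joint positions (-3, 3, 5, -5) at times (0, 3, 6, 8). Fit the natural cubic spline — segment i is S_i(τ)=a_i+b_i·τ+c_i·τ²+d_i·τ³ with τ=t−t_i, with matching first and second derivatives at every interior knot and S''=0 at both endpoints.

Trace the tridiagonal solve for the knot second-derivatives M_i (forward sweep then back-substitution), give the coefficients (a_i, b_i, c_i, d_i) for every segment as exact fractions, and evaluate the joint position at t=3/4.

Δ: Δ0=2, Δ1=2/3, Δ2=-5
row 1: diag=12, rhs=-8; c'=1/4, d'=-2/3
row 2: denom=10−3·1/4=37/4; d'=(-34−3·-2/3)/(37/4)=-128/37
back: M2=-128/37
back: M1=-2/3−1/4·-128/37=22/111
M: M0=0, M1=22/111, M2=-128/37, M3=0
seg 0: a=-3, c=M0/2=0, d=(M1−M0)/(6·3)=11/999, b=Δ0−h0·(2M0+M1)/6=211/111
seg 1: a=3, c=M1/2=11/111, d=(M2−M1)/(6·3)=-203/999, b=Δ1−h1·(2M1+M2)/6=244/111
seg 2: a=5, c=M2/2=-64/37, d=(M3−M2)/(6·2)=32/111, b=Δ2−h2·(2M2+M3)/6=-299/111
t_q=3/4 → seg 0, τ=3/4; S=-3+211/111·τ+0·τ²+11/999·τ³=-3717/2368

  seg 0: a=-3 b=211/111 c=0 d=11/999
  seg 1: a=3 b=244/111 c=11/111 d=-203/999
  seg 2: a=5 b=-299/111 c=-64/37 d=32/111
S(3/4) = -3717/2368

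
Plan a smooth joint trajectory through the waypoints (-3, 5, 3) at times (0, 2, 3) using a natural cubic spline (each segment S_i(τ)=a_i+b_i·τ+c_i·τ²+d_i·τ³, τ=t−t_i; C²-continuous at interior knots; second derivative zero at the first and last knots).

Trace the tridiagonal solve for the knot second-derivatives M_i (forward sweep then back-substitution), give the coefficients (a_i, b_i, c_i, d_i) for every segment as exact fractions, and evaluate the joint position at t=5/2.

  seg 0: a=-3 b=6 c=0 d=-1/2
  seg 1: a=5 b=0 c=-3 d=1
S(5/2) = 35/8

Δ: Δ0=4, Δ1=-2
row 1: diag=6, rhs=-36; c'=1/6, d'=-6
back: M1=-6
M: M0=0, M1=-6, M2=0
seg 0: a=-3, c=M0/2=0, d=(M1−M0)/(6·2)=-1/2, b=Δ0−h0·(2M0+M1)/6=6
seg 1: a=5, c=M1/2=-3, d=(M2−M1)/(6·1)=1, b=Δ1−h1·(2M1+M2)/6=0
t_q=5/2 → seg 1, τ=1/2; S=5+0·τ+-3·τ²+1·τ³=35/8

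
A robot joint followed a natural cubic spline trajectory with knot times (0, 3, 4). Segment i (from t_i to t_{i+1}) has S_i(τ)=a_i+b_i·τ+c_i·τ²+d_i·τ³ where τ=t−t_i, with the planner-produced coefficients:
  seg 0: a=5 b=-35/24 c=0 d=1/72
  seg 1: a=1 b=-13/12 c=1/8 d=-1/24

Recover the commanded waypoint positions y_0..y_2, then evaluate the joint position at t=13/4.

y_0 = S_0(0) = a_0 = 5
y_1 = S_1(0) = a_1 = 1
y_2 = S_1(1) = 0
t_q=13/4 is in segment 1 (τ=1/4); S_1(τ)=377/512

y_0=5 y_1=1 y_2=0
S(13/4) = 377/512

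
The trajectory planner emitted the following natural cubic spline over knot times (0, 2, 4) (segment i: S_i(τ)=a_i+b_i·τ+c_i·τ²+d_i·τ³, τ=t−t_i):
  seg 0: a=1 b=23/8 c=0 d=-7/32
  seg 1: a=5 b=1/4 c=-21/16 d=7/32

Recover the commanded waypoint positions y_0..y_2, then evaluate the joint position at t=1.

y_0=1 y_1=5 y_2=2
S(1) = 117/32

y_0 = S_0(0) = a_0 = 1
y_1 = S_1(0) = a_1 = 5
y_2 = S_1(2) = 2
t_q=1 is in segment 0 (τ=1); S_0(τ)=117/32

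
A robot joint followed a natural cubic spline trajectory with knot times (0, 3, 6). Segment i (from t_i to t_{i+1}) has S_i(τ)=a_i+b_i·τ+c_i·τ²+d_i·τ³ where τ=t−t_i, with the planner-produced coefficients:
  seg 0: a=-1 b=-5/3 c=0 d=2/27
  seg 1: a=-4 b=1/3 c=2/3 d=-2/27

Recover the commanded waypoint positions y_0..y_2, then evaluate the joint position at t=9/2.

y_0 = S_0(0) = a_0 = -1
y_1 = S_1(0) = a_1 = -4
y_2 = S_1(3) = 1
t_q=9/2 is in segment 1 (τ=3/2); S_1(τ)=-9/4

y_0=-1 y_1=-4 y_2=1
S(9/2) = -9/4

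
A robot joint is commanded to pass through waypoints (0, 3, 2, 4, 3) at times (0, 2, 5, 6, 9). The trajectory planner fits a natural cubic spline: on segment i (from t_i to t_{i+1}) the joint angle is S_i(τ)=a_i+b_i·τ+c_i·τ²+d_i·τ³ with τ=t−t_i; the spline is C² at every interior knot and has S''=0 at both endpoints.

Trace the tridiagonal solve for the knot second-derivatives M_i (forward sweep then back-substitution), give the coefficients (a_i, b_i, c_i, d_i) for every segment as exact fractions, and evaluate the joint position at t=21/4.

  seg 0: a=0 b=199/93 c=0 d=-119/744
  seg 1: a=3 b=41/186 c=-119/124 d=865/3348
  seg 2: a=2 b=535/372 c=127/93 d=-299/372
  seg 3: a=4 b=109/62 c=-389/372 d=389/3348
S(21/4) = 19303/7936

Δ: Δ0=3/2, Δ1=-1/3, Δ2=2, Δ3=-1/3
row 1: diag=10, rhs=-11; c'=3/10, d'=-11/10
row 2: denom=8−3·3/10=71/10; d'=(14−3·-11/10)/(71/10)=173/71
row 3: denom=8−1·10/71=558/71; d'=(-14−1·173/71)/(558/71)=-389/186
back: M3=-389/186
back: M2=173/71−10/71·-389/186=254/93
back: M1=-11/10−3/10·254/93=-119/62
M: M0=0, M1=-119/62, M2=254/93, M3=-389/186, M4=0
seg 0: a=0, c=M0/2=0, d=(M1−M0)/(6·2)=-119/744, b=Δ0−h0·(2M0+M1)/6=199/93
seg 1: a=3, c=M1/2=-119/124, d=(M2−M1)/(6·3)=865/3348, b=Δ1−h1·(2M1+M2)/6=41/186
seg 2: a=2, c=M2/2=127/93, d=(M3−M2)/(6·1)=-299/372, b=Δ2−h2·(2M2+M3)/6=535/372
seg 3: a=4, c=M3/2=-389/372, d=(M4−M3)/(6·3)=389/3348, b=Δ3−h3·(2M3+M4)/6=109/62
t_q=21/4 → seg 2, τ=1/4; S=2+535/372·τ+127/93·τ²+-299/372·τ³=19303/7936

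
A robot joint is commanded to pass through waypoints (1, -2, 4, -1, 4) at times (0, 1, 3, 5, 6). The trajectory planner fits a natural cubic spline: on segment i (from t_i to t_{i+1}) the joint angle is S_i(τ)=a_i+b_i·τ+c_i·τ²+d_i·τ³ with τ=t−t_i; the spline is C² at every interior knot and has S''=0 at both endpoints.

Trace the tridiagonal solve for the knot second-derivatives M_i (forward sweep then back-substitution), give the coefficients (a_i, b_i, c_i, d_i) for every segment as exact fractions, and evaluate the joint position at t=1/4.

Δ: Δ0=-3, Δ1=3, Δ2=-5/2, Δ3=5
row 1: diag=6, rhs=36; c'=1/3, d'=6
row 2: denom=8−2·1/3=22/3; d'=(-33−2·6)/(22/3)=-135/22
row 3: denom=6−2·3/11=60/11; d'=(45−2·-135/22)/(60/11)=21/2
back: M3=21/2
back: M2=-135/22−3/11·21/2=-9
back: M1=6−1/3·-9=9
M: M0=0, M1=9, M2=-9, M3=21/2, M4=0
seg 0: a=1, c=M0/2=0, d=(M1−M0)/(6·1)=3/2, b=Δ0−h0·(2M0+M1)/6=-9/2
seg 1: a=-2, c=M1/2=9/2, d=(M2−M1)/(6·2)=-3/2, b=Δ1−h1·(2M1+M2)/6=0
seg 2: a=4, c=M2/2=-9/2, d=(M3−M2)/(6·2)=13/8, b=Δ2−h2·(2M2+M3)/6=0
seg 3: a=-1, c=M3/2=21/4, d=(M4−M3)/(6·1)=-7/4, b=Δ3−h3·(2M3+M4)/6=3/2
t_q=1/4 → seg 0, τ=1/4; S=1+-9/2·τ+0·τ²+3/2·τ³=-13/128

  seg 0: a=1 b=-9/2 c=0 d=3/2
  seg 1: a=-2 b=0 c=9/2 d=-3/2
  seg 2: a=4 b=0 c=-9/2 d=13/8
  seg 3: a=-1 b=3/2 c=21/4 d=-7/4
S(1/4) = -13/128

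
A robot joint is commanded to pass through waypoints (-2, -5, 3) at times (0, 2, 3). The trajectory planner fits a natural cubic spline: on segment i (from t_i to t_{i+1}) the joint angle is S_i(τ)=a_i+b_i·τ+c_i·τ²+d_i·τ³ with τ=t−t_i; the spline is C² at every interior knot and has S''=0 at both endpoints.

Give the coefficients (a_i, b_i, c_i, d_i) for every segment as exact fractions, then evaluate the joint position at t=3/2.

Δ: Δ0=-3/2, Δ1=8
row 1: diag=6, rhs=57; c'=1/6, d'=19/2
back: M1=19/2
M: M0=0, M1=19/2, M2=0
seg 0: a=-2, c=M0/2=0, d=(M1−M0)/(6·2)=19/24, b=Δ0−h0·(2M0+M1)/6=-14/3
seg 1: a=-5, c=M1/2=19/4, d=(M2−M1)/(6·1)=-19/12, b=Δ1−h1·(2M1+M2)/6=29/6
t_q=3/2 → seg 0, τ=3/2; S=-2+-14/3·τ+0·τ²+19/24·τ³=-405/64

  seg 0: a=-2 b=-14/3 c=0 d=19/24
  seg 1: a=-5 b=29/6 c=19/4 d=-19/12
S(3/2) = -405/64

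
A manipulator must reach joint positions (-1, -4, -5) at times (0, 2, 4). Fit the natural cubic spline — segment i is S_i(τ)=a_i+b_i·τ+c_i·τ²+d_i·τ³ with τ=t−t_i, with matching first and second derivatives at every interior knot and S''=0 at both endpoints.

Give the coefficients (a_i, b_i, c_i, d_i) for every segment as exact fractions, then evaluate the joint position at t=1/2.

  seg 0: a=-1 b=-7/4 c=0 d=1/16
  seg 1: a=-4 b=-1 c=3/8 d=-1/16
S(1/2) = -239/128

Δ: Δ0=-3/2, Δ1=-1/2
row 1: diag=8, rhs=6; c'=1/4, d'=3/4
back: M1=3/4
M: M0=0, M1=3/4, M2=0
seg 0: a=-1, c=M0/2=0, d=(M1−M0)/(6·2)=1/16, b=Δ0−h0·(2M0+M1)/6=-7/4
seg 1: a=-4, c=M1/2=3/8, d=(M2−M1)/(6·2)=-1/16, b=Δ1−h1·(2M1+M2)/6=-1
t_q=1/2 → seg 0, τ=1/2; S=-1+-7/4·τ+0·τ²+1/16·τ³=-239/128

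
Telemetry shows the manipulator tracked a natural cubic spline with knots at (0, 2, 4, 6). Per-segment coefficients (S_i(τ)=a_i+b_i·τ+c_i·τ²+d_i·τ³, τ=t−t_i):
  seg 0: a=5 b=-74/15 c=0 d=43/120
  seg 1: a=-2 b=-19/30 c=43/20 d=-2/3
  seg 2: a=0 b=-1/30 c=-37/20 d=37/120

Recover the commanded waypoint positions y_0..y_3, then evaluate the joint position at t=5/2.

y_0 = S_0(0) = a_0 = 5
y_1 = S_1(0) = a_1 = -2
y_2 = S_2(0) = a_2 = 0
y_3 = S_2(2) = -5
t_q=5/2 is in segment 1 (τ=1/2); S_1(τ)=-149/80

y_0=5 y_1=-2 y_2=0 y_3=-5
S(5/2) = -149/80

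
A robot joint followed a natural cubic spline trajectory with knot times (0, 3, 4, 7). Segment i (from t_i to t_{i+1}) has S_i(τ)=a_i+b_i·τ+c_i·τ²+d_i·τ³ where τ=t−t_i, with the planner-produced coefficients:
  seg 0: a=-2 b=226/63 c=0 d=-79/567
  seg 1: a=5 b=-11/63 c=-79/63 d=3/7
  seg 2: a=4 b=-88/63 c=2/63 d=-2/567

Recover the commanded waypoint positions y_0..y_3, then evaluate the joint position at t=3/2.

y_0=-2 y_1=5 y_2=4 y_3=0
S(3/2) = 163/56

y_0 = S_0(0) = a_0 = -2
y_1 = S_1(0) = a_1 = 5
y_2 = S_2(0) = a_2 = 4
y_3 = S_2(3) = 0
t_q=3/2 is in segment 0 (τ=3/2); S_0(τ)=163/56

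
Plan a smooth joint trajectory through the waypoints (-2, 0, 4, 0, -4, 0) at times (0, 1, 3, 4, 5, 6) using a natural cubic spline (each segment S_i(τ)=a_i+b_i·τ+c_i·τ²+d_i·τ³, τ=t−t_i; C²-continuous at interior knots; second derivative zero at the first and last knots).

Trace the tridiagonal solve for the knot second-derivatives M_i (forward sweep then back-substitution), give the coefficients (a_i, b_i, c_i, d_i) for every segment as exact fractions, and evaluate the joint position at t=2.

Δ: Δ0=2, Δ1=2, Δ2=-4, Δ3=-4, Δ4=4
row 1: diag=6, rhs=0; c'=1/3, d'=0
row 2: denom=6−2·1/3=16/3; d'=(-36−2·0)/(16/3)=-27/4
row 3: denom=4−1·3/16=61/16; d'=(0−1·-27/4)/(61/16)=108/61
row 4: denom=4−1·16/61=228/61; d'=(48−1·108/61)/(228/61)=235/19
back: M4=235/19
back: M3=108/61−16/61·235/19=-28/19
back: M2=-27/4−3/16·-28/19=-123/19
back: M1=0−1/3·-123/19=41/19
M: M0=0, M1=41/19, M2=-123/19, M3=-28/19, M4=235/19, M5=0
seg 0: a=-2, c=M0/2=0, d=(M1−M0)/(6·1)=41/114, b=Δ0−h0·(2M0+M1)/6=187/114
seg 1: a=0, c=M1/2=41/38, d=(M2−M1)/(6·2)=-41/57, b=Δ1−h1·(2M1+M2)/6=155/57
seg 2: a=4, c=M2/2=-123/38, d=(M3−M2)/(6·1)=5/6, b=Δ2−h2·(2M2+M3)/6=-91/57
seg 3: a=0, c=M3/2=-14/19, d=(M4−M3)/(6·1)=263/114, b=Δ3−h3·(2M3+M4)/6=-635/114
seg 4: a=-4, c=M4/2=235/38, d=(M5−M4)/(6·1)=-235/114, b=Δ4−h4·(2M4+M5)/6=-7/57
t_q=2 → seg 1, τ=1; S=0+155/57·τ+41/38·τ²+-41/57·τ³=117/38

  seg 0: a=-2 b=187/114 c=0 d=41/114
  seg 1: a=0 b=155/57 c=41/38 d=-41/57
  seg 2: a=4 b=-91/57 c=-123/38 d=5/6
  seg 3: a=0 b=-635/114 c=-14/19 d=263/114
  seg 4: a=-4 b=-7/57 c=235/38 d=-235/114
S(2) = 117/38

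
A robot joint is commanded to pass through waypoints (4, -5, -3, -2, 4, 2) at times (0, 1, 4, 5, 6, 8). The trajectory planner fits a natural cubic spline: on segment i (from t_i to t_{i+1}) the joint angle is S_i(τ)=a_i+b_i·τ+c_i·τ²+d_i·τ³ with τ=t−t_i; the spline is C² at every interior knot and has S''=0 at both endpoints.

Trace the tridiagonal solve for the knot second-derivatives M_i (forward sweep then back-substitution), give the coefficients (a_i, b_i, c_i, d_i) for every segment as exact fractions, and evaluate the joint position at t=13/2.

  seg 0: a=4 b=-38285/3651 c=0 d=5426/3651
  seg 1: a=-5 b=-22007/3651 c=5426/1217 d=-8131/10953
  seg 2: a=-3 b=2482/3651 c=-2705/1217 d=9284/3651
  seg 3: a=-2 b=14104/3651 c=6579/1217 d=-11935/3651
  seg 4: a=4 b=17773/3651 c=-5356/1217 d=2678/3651
S(13/2) = 26411/4868

Δ: Δ0=-9, Δ1=2/3, Δ2=1, Δ3=6, Δ4=-1
row 1: diag=8, rhs=58; c'=3/8, d'=29/4
row 2: denom=8−3·3/8=55/8; d'=(2−3·29/4)/(55/8)=-158/55
row 3: denom=4−1·8/55=212/55; d'=(30−1·-158/55)/(212/55)=452/53
row 4: denom=6−1·55/212=1217/212; d'=(-42−1·452/53)/(1217/212)=-10712/1217
back: M4=-10712/1217
back: M3=452/53−55/212·-10712/1217=13158/1217
back: M2=-158/55−8/55·13158/1217=-5410/1217
back: M1=29/4−3/8·-5410/1217=10852/1217
M: M0=0, M1=10852/1217, M2=-5410/1217, M3=13158/1217, M4=-10712/1217, M5=0
seg 0: a=4, c=M0/2=0, d=(M1−M0)/(6·1)=5426/3651, b=Δ0−h0·(2M0+M1)/6=-38285/3651
seg 1: a=-5, c=M1/2=5426/1217, d=(M2−M1)/(6·3)=-8131/10953, b=Δ1−h1·(2M1+M2)/6=-22007/3651
seg 2: a=-3, c=M2/2=-2705/1217, d=(M3−M2)/(6·1)=9284/3651, b=Δ2−h2·(2M2+M3)/6=2482/3651
seg 3: a=-2, c=M3/2=6579/1217, d=(M4−M3)/(6·1)=-11935/3651, b=Δ3−h3·(2M3+M4)/6=14104/3651
seg 4: a=4, c=M4/2=-5356/1217, d=(M5−M4)/(6·2)=2678/3651, b=Δ4−h4·(2M4+M5)/6=17773/3651
t_q=13/2 → seg 4, τ=1/2; S=4+17773/3651·τ+-5356/1217·τ²+2678/3651·τ³=26411/4868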